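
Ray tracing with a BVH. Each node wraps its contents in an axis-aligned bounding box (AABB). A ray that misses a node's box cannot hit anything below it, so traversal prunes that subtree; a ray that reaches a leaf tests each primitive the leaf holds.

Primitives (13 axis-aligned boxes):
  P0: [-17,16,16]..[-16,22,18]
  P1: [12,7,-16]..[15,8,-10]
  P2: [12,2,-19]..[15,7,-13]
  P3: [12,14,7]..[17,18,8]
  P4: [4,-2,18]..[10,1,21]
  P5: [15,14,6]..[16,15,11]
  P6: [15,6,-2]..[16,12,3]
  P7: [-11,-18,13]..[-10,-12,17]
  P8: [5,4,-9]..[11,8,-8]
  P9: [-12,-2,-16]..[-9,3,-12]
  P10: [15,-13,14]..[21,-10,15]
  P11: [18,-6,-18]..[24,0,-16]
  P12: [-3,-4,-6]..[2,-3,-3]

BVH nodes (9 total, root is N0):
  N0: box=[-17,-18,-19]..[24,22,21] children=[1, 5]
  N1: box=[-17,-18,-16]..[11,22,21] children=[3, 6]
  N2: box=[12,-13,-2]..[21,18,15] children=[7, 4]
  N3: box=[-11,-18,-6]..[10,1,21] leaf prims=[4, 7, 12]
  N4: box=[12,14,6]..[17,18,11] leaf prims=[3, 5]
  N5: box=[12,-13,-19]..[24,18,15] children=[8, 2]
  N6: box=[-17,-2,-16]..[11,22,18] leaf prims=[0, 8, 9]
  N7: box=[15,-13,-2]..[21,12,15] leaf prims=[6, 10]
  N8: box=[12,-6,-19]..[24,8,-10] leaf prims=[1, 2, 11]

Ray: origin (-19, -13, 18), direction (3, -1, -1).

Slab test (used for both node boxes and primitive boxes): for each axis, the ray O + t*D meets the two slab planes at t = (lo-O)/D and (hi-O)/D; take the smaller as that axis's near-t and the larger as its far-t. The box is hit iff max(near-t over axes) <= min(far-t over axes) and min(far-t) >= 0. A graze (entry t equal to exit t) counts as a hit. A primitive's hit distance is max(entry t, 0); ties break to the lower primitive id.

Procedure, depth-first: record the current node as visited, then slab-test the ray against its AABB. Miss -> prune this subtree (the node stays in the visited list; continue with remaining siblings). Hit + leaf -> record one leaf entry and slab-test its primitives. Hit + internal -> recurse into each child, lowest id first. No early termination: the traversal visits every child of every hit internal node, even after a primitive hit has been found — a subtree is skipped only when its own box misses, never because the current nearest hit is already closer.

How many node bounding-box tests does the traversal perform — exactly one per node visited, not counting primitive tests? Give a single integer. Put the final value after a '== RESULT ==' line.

Trace the traversal:
N0 x:[2/3,43/3] y:[-35,5] z:[-3,37] -> hit [2/3,5], descend [1, 5]
  N1 x:[2/3,10] y:[-35,5] z:[-3,34] -> hit [2/3,5], descend [3, 6]
    N3 x:[8/3,29/3] y:[-14,5] z:[-3,24] -> hit [8/3,5] leaf, test {P4(miss), P7@t=8/3, P12(miss)}
    N6 x:[2/3,10] y:[-35,-11] z:[0,34] -> miss, prune
  N5 x:[31/3,43/3] y:[-31,0] z:[3,37] -> miss, prune

Summary -> nodes [0, 1, 3, 6, 5]; box-tests=5; leaf-entries=1; first=P7

== RESULT ==
5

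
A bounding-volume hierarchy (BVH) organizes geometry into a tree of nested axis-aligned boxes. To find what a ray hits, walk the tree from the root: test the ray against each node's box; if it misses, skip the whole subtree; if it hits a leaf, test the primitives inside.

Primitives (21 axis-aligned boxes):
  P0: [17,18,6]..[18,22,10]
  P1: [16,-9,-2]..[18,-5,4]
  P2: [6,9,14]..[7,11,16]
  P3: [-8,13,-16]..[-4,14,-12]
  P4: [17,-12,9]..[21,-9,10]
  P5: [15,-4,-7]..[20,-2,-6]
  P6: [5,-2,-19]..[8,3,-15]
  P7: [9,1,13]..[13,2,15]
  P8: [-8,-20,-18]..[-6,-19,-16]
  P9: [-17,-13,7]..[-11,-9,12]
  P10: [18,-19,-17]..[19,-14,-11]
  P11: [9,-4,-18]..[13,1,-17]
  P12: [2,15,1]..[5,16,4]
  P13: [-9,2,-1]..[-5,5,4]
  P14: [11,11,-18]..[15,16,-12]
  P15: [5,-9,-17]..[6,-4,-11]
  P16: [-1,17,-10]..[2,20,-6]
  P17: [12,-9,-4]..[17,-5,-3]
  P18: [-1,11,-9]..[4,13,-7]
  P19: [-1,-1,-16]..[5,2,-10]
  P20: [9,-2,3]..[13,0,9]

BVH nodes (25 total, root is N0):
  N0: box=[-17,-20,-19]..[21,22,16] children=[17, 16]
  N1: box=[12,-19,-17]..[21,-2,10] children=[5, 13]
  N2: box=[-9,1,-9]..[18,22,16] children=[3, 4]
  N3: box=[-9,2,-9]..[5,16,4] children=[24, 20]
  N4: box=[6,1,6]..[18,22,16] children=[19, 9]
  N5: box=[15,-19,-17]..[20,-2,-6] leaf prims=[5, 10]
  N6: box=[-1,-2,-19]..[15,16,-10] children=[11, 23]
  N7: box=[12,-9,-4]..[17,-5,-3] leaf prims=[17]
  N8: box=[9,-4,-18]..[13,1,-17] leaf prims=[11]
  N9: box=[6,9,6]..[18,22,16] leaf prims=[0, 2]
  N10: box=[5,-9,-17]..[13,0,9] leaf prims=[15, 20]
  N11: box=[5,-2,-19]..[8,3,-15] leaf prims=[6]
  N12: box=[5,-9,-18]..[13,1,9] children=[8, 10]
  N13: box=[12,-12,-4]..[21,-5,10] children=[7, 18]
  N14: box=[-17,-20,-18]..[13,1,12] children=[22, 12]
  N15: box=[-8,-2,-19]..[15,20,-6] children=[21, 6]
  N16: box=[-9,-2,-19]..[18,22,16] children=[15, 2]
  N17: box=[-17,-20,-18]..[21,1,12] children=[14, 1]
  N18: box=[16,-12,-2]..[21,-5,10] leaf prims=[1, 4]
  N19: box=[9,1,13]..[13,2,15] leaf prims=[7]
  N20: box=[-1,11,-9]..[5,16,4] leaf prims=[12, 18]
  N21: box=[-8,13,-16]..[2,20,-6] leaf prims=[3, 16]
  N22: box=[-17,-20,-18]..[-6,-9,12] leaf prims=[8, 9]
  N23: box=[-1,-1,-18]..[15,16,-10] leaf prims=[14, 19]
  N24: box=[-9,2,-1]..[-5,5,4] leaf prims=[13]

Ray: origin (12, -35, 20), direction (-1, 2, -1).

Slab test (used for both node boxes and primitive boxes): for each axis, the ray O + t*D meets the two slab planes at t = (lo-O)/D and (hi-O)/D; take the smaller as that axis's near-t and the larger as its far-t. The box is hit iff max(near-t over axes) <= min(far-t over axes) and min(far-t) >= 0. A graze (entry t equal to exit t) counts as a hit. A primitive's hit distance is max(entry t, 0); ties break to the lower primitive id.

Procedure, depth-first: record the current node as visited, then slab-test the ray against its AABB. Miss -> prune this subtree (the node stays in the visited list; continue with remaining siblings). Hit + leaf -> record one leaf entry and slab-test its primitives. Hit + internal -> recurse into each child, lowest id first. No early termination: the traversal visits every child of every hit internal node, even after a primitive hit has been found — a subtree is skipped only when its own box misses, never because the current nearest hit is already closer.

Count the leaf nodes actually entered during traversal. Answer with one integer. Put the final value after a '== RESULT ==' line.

Trace the traversal:
N0 x:[-9,29] y:[15/2,57/2] z:[4,39] -> hit [15/2,57/2], descend [16, 17]
  N16 x:[-6,21] y:[33/2,57/2] z:[4,39] -> hit [33/2,21], descend [2, 15]
    N2 x:[-6,21] y:[18,57/2] z:[4,29] -> hit [18,21], descend [3, 4]
      N3 x:[7,21] y:[37/2,51/2] z:[16,29] -> hit [37/2,21], descend [20, 24]
        N20 x:[7,13] y:[23,51/2] z:[16,29] -> miss, prune
        N24 x:[17,21] y:[37/2,20] z:[16,21] -> hit [37/2,20] leaf, test {P13@t=37/2}
      N4 x:[-6,6] y:[18,57/2] z:[4,14] -> miss, prune
    N15 x:[-3,20] y:[33/2,55/2] z:[26,39] -> miss, prune
  N17 x:[-9,29] y:[15/2,18] z:[8,38] -> hit [8,18], descend [1, 14]
    N1 x:[-9,0] y:[8,33/2] z:[10,37] -> miss, prune
    N14 x:[-1,29] y:[15/2,18] z:[8,38] -> hit [8,18], descend [12, 22]
      N12 x:[-1,7] y:[13,18] z:[11,38] -> miss, prune
      N22 x:[18,29] y:[15/2,13] z:[8,38] -> miss, prune

13 AABB tests over nodes [0, 16, 2, 3, 20, 24, 4, 15, 17, 1, 14, 12, 22]; 1 leaf entered; closest P13.

== RESULT ==
1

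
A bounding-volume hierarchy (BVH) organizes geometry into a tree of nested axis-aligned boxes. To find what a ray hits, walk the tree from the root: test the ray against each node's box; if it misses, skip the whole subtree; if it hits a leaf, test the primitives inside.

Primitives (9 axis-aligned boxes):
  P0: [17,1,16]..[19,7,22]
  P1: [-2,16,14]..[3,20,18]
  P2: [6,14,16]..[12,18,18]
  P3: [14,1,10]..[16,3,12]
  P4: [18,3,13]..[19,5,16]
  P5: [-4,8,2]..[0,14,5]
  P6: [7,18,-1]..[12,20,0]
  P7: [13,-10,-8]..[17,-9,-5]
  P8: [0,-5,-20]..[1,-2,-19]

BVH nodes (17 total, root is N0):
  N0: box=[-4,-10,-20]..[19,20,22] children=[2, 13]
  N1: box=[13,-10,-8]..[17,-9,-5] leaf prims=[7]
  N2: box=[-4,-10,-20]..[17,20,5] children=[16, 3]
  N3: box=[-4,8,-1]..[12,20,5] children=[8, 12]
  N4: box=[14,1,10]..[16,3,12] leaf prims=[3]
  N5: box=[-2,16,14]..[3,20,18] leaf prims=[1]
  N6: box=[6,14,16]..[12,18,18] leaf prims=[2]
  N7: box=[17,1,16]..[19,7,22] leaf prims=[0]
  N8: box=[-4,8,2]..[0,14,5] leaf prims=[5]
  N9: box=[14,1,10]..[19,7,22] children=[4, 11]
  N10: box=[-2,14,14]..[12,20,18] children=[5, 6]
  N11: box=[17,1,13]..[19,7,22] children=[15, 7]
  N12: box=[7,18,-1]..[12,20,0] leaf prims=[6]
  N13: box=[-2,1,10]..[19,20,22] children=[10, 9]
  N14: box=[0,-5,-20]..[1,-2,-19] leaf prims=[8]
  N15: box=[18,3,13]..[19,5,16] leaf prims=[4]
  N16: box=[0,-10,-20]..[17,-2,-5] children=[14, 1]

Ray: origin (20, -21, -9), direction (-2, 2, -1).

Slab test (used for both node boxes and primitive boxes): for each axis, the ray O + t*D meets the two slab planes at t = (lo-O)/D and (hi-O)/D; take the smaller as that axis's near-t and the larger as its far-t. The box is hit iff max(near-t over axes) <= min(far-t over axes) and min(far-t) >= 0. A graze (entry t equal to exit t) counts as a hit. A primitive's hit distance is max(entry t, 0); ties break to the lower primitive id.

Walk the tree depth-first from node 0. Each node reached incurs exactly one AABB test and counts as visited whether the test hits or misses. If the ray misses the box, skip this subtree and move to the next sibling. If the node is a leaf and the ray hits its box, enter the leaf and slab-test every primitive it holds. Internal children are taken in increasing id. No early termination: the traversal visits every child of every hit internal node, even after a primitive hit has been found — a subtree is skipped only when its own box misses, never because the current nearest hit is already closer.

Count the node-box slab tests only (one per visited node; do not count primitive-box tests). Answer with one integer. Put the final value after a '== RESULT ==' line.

Traverse from the root:
N0 x:[1/2,12] y:[11/2,41/2] z:[-31,11] -> hit [11/2,11], descend [2, 13]
  N2 x:[3/2,12] y:[11/2,41/2] z:[-14,11] -> hit [11/2,11], descend [3, 16]
    N3 x:[4,12] y:[29/2,41/2] z:[-14,-8] -> miss, prune
    N16 x:[3/2,10] y:[11/2,19/2] z:[-4,11] -> hit [11/2,19/2], descend [1, 14]
      N1 x:[3/2,7/2] y:[11/2,6] z:[-4,-1] -> miss, prune
      N14 x:[19/2,10] y:[8,19/2] z:[10,11] -> miss, prune
  N13 x:[1/2,11] y:[11,41/2] z:[-31,-19] -> miss, prune

order=[0, 2, 3, 16, 1, 14, 13]  |boxes|=7  |leaves|=0  hit=miss

== RESULT ==
7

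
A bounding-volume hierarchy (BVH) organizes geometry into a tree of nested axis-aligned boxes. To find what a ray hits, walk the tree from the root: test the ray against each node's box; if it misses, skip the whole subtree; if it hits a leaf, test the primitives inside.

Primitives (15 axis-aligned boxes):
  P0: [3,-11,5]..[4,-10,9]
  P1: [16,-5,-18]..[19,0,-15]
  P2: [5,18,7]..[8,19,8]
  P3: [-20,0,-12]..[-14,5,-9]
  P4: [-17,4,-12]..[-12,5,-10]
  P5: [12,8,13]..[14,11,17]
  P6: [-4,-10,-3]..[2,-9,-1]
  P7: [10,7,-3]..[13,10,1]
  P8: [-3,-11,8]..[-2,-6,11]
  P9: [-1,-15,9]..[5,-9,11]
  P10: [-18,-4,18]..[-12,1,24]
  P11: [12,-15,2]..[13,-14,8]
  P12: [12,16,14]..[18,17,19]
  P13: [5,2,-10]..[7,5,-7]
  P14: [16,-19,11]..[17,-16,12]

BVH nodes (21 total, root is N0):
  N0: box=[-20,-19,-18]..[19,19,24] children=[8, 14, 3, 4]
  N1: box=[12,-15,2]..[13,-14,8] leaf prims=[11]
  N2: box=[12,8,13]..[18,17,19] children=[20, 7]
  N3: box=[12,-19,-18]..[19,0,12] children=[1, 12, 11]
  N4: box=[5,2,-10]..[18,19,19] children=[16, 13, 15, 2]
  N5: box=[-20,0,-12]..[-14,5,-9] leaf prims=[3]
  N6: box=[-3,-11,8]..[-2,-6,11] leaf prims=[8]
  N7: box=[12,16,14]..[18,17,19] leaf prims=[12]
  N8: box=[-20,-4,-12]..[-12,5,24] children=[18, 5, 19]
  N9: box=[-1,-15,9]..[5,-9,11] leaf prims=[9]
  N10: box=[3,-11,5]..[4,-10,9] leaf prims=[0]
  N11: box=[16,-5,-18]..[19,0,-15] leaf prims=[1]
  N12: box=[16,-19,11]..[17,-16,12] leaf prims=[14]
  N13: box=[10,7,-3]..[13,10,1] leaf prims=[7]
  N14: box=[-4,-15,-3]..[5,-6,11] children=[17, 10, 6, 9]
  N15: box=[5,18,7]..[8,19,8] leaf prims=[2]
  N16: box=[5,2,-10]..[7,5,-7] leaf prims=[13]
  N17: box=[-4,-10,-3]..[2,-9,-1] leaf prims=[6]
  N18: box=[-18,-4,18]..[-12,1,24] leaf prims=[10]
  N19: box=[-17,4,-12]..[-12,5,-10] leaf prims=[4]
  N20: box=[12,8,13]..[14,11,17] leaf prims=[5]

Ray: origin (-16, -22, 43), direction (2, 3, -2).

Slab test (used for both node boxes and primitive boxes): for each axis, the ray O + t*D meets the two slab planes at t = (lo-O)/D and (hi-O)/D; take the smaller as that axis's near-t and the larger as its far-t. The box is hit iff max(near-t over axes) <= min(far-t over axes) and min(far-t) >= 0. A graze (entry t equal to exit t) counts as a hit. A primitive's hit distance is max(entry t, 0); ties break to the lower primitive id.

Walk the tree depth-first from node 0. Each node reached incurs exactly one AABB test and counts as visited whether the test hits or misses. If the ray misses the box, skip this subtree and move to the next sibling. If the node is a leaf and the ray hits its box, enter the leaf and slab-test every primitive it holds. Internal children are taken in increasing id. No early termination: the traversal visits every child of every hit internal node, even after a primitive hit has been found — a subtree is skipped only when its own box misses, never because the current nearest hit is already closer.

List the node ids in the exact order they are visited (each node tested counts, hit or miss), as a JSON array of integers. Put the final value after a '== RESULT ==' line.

Traverse from the root:
N0 x:[-2,35/2] y:[1,41/3] z:[19/2,61/2] -> hit [19/2,41/3], descend [3, 4, 8, 14]
  N3 x:[14,35/2] y:[1,22/3] z:[31/2,61/2] -> miss, prune
  N4 x:[21/2,17] y:[8,41/3] z:[12,53/2] -> hit [12,41/3], descend [2, 13, 15, 16]
    N2 x:[14,17] y:[10,13] z:[12,15] -> miss, prune
    N13 x:[13,29/2] y:[29/3,32/3] z:[21,23] -> miss, prune
    N15 x:[21/2,12] y:[40/3,41/3] z:[35/2,18] -> miss, prune
    N16 x:[21/2,23/2] y:[8,9] z:[25,53/2] -> miss, prune
  N8 x:[-2,2] y:[6,9] z:[19/2,55/2] -> miss, prune
  N14 x:[6,21/2] y:[7/3,16/3] z:[16,23] -> miss, prune

9 AABB tests over nodes [0, 3, 4, 2, 13, 15, 16, 8, 14]; 0 leaves entered; closest miss.

== RESULT ==
[0, 3, 4, 2, 13, 15, 16, 8, 14]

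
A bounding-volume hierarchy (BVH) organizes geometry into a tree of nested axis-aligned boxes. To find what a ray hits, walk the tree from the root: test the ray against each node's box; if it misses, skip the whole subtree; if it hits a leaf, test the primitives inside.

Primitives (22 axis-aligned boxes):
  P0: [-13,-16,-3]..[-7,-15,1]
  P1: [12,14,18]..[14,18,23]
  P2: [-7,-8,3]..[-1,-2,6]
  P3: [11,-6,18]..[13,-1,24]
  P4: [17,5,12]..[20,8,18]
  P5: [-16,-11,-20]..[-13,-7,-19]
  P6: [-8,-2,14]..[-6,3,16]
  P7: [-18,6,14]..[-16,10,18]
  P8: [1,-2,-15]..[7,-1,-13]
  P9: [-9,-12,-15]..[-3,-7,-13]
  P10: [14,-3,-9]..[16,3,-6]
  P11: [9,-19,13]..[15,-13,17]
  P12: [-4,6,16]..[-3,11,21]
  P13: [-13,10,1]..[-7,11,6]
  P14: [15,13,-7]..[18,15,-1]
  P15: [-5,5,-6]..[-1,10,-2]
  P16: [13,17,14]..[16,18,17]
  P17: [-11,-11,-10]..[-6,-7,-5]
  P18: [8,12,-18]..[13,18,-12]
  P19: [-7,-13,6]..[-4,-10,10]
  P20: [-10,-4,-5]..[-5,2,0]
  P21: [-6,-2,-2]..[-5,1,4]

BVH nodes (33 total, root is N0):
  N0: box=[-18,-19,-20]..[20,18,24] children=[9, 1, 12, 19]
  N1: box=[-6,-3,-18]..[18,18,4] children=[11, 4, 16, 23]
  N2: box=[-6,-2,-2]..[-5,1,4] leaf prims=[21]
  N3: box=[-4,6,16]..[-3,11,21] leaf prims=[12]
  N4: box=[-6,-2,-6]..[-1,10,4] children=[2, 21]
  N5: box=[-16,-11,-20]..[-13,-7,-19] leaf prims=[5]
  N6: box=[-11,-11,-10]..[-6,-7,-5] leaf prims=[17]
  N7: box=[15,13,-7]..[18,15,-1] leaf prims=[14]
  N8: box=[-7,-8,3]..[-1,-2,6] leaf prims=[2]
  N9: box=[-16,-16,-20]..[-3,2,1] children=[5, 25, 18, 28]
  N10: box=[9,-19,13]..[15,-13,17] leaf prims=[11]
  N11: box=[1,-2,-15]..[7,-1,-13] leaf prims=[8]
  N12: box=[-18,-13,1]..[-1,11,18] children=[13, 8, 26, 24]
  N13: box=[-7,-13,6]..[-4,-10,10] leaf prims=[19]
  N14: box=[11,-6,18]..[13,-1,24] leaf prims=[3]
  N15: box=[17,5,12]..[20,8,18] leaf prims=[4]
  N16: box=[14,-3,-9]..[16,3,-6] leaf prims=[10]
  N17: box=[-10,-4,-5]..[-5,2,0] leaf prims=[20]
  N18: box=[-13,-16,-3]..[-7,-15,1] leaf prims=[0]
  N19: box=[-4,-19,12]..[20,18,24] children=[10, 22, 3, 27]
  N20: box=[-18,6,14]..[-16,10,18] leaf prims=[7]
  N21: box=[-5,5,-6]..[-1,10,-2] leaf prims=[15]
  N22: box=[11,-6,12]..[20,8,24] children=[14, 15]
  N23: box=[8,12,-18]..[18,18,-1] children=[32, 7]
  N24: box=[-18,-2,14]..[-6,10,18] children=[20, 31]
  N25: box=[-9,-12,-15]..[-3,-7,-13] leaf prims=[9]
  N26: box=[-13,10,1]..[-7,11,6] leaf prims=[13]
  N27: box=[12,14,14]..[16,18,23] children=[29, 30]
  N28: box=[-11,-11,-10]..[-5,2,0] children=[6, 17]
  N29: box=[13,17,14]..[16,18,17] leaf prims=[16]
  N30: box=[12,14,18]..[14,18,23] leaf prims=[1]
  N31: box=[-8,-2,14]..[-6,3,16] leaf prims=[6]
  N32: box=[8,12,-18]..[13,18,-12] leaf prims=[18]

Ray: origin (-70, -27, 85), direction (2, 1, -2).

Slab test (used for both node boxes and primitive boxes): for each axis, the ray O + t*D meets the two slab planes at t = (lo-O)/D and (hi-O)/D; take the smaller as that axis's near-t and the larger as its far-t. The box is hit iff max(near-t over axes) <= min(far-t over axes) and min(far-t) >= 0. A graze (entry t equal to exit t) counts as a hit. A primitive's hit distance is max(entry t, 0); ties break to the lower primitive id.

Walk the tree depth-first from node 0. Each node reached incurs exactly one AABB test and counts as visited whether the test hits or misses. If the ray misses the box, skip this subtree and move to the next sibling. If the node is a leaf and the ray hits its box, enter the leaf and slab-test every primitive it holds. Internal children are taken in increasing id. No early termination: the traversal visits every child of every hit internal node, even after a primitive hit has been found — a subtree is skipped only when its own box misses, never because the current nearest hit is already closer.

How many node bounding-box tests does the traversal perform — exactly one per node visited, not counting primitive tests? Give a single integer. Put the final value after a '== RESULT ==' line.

Traverse from the root:
N0 x:[26,45] y:[8,45] z:[61/2,105/2] -> hit [61/2,45], descend [1, 9, 12, 19]
  N1 x:[32,44] y:[24,45] z:[81/2,103/2] -> hit [81/2,44], descend [4, 11, 16, 23]
    N4 x:[32,69/2] y:[25,37] z:[81/2,91/2] -> miss, prune
    N11 x:[71/2,77/2] y:[25,26] z:[49,50] -> miss, prune
    N16 x:[42,43] y:[24,30] z:[91/2,47] -> miss, prune
    N23 x:[39,44] y:[39,45] z:[43,103/2] -> hit [43,44], descend [7, 32]
      N7 x:[85/2,44] y:[40,42] z:[43,46] -> miss, prune
      N32 x:[39,83/2] y:[39,45] z:[97/2,103/2] -> miss, prune
  N9 x:[27,67/2] y:[11,29] z:[42,105/2] -> miss, prune
  N12 x:[26,69/2] y:[14,38] z:[67/2,42] -> hit [67/2,69/2], descend [8, 13, 24, 26]
    N8 x:[63/2,69/2] y:[19,25] z:[79/2,41] -> miss, prune
    N13 x:[63/2,33] y:[14,17] z:[75/2,79/2] -> miss, prune
    N24 x:[26,32] y:[25,37] z:[67/2,71/2] -> miss, prune
    N26 x:[57/2,63/2] y:[37,38] z:[79/2,42] -> miss, prune
  N19 x:[33,45] y:[8,45] z:[61/2,73/2] -> hit [33,73/2], descend [3, 10, 22, 27]
    N3 x:[33,67/2] y:[33,38] z:[32,69/2] -> hit [33,67/2] leaf, test {P12@t=33}
    N10 x:[79/2,85/2] y:[8,14] z:[34,36] -> miss, prune
    N22 x:[81/2,45] y:[21,35] z:[61/2,73/2] -> miss, prune
    N27 x:[41,43] y:[41,45] z:[31,71/2] -> miss, prune

Summary -> nodes [0, 1, 4, 11, 16, 23, 7, 32, 9, 12, 8, 13, 24, 26, 19, 3, 10, 22, 27]; box-tests=19; leaf-entries=1; first=P12

== RESULT ==
19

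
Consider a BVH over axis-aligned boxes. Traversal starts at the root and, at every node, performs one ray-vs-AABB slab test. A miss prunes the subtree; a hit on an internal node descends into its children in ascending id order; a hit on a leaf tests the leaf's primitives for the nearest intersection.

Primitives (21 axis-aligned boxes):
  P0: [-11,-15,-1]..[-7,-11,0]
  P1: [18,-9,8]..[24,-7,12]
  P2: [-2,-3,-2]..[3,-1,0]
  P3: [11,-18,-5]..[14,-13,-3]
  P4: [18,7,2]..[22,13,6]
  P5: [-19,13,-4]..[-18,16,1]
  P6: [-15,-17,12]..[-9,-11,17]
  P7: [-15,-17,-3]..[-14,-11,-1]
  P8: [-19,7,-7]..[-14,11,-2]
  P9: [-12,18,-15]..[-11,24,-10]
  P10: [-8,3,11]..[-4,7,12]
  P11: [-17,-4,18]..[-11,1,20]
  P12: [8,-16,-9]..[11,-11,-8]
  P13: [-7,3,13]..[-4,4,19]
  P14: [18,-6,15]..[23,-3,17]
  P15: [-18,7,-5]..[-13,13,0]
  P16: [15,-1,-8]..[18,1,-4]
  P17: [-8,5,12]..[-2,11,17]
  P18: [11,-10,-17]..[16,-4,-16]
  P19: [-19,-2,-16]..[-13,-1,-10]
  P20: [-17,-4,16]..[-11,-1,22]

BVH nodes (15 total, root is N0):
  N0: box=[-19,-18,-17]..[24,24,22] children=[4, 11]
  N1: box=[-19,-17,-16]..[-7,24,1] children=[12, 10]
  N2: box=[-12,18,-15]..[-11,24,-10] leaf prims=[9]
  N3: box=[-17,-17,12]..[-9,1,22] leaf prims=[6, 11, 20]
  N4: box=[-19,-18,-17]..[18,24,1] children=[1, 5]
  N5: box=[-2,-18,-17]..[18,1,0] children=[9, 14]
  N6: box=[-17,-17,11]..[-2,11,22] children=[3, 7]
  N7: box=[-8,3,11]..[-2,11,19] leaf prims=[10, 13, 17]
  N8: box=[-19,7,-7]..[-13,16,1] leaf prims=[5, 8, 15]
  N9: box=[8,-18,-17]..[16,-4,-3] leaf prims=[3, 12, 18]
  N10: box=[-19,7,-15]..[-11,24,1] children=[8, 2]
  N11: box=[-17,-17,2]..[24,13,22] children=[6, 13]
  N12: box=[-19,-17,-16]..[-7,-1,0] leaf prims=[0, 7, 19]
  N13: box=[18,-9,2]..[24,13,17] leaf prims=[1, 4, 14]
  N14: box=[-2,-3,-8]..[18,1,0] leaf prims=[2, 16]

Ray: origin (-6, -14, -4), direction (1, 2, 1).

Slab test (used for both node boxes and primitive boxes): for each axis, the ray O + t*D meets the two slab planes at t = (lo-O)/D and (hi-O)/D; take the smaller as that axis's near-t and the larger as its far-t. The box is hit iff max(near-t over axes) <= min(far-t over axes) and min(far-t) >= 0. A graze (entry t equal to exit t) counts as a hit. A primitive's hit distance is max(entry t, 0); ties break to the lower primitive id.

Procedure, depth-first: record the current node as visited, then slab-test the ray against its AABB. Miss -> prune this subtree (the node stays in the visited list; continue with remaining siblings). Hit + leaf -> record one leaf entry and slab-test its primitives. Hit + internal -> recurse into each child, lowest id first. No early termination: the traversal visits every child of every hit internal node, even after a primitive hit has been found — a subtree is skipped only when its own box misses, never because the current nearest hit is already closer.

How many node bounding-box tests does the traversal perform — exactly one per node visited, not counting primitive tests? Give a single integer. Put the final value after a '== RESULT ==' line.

Walk:
N0 x:[-13,30] y:[-2,19] z:[-13,26] -> hit [-2,19], descend [4, 11]
  N4 x:[-13,24] y:[-2,19] z:[-13,5] -> hit [-2,5], descend [1, 5]
    N1 x:[-13,-1] y:[-3/2,19] z:[-12,5] -> miss, prune
    N5 x:[4,24] y:[-2,15/2] z:[-13,4] -> hit [4,4], descend [9, 14]
      N9 x:[14,22] y:[-2,5] z:[-13,1] -> miss, prune
      N14 x:[4,24] y:[11/2,15/2] z:[-4,4] -> miss, prune
  N11 x:[-11,30] y:[-3/2,27/2] z:[6,26] -> hit [6,27/2], descend [6, 13]
    N6 x:[-11,4] y:[-3/2,25/2] z:[15,26] -> miss, prune
    N13 x:[24,30] y:[5/2,27/2] z:[6,21] -> miss, prune

order=[0, 4, 1, 5, 9, 14, 11, 6, 13]  |boxes|=9  |leaves|=0  hit=miss

== RESULT ==
9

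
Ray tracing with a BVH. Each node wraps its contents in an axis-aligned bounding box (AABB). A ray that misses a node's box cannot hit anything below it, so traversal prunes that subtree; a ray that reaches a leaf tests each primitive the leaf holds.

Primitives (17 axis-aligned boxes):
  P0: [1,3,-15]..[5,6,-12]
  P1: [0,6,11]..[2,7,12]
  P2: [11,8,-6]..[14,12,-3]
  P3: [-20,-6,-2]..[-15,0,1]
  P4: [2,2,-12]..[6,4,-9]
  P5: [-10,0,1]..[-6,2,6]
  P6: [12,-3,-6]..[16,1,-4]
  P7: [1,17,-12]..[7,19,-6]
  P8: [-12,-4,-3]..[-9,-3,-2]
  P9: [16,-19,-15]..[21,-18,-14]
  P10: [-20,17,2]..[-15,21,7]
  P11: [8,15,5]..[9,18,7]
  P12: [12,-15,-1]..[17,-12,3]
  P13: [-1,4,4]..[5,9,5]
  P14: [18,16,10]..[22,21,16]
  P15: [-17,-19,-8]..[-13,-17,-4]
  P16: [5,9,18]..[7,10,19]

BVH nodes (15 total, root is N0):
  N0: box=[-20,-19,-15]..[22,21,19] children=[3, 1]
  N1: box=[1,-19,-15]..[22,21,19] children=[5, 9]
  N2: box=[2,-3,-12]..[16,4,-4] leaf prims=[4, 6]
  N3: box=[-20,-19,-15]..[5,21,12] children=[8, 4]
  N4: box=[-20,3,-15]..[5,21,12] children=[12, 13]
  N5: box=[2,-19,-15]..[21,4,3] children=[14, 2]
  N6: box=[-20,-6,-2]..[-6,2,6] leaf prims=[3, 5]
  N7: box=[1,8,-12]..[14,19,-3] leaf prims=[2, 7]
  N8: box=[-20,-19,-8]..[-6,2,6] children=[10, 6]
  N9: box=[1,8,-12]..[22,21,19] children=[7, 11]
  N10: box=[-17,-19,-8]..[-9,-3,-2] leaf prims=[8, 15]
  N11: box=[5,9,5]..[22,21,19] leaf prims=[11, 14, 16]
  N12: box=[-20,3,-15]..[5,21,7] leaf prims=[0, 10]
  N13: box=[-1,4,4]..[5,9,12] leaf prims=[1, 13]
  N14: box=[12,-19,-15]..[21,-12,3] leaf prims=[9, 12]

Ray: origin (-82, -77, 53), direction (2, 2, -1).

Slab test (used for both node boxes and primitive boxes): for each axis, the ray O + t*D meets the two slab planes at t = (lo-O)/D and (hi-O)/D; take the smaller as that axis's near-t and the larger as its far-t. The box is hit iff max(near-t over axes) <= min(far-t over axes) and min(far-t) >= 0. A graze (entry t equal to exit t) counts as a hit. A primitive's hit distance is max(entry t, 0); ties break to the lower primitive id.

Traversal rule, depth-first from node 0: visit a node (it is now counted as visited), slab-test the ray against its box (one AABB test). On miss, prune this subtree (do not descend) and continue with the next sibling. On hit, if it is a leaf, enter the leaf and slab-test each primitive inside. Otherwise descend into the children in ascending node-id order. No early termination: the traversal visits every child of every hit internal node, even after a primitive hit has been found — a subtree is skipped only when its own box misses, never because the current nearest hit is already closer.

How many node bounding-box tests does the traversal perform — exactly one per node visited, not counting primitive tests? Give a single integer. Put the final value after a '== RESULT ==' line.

Walk:
N0 x:[31,52] y:[29,49] z:[34,68] -> hit [34,49], descend [1, 3]
  N1 x:[83/2,52] y:[29,49] z:[34,68] -> hit [83/2,49], descend [5, 9]
    N5 x:[42,103/2] y:[29,81/2] z:[50,68] -> miss, prune
    N9 x:[83/2,52] y:[85/2,49] z:[34,65] -> hit [85/2,49], descend [7, 11]
      N7 x:[83/2,48] y:[85/2,48] z:[56,65] -> miss, prune
      N11 x:[87/2,52] y:[43,49] z:[34,48] -> hit [87/2,48] leaf, test {P11(miss), P14(miss), P16(miss)}
  N3 x:[31,87/2] y:[29,49] z:[41,68] -> hit [41,87/2], descend [4, 8]
    N4 x:[31,87/2] y:[40,49] z:[41,68] -> hit [41,87/2], descend [12, 13]
      N12 x:[31,87/2] y:[40,49] z:[46,68] -> miss, prune
      N13 x:[81/2,87/2] y:[81/2,43] z:[41,49] -> hit [41,43] leaf, test {P1@t=83/2, P13(miss)}
    N8 x:[31,38] y:[29,79/2] z:[47,61] -> miss, prune

11 AABB tests over nodes [0, 1, 5, 9, 7, 11, 3, 4, 12, 13, 8]; 2 leaves entered; closest P1.

== RESULT ==
11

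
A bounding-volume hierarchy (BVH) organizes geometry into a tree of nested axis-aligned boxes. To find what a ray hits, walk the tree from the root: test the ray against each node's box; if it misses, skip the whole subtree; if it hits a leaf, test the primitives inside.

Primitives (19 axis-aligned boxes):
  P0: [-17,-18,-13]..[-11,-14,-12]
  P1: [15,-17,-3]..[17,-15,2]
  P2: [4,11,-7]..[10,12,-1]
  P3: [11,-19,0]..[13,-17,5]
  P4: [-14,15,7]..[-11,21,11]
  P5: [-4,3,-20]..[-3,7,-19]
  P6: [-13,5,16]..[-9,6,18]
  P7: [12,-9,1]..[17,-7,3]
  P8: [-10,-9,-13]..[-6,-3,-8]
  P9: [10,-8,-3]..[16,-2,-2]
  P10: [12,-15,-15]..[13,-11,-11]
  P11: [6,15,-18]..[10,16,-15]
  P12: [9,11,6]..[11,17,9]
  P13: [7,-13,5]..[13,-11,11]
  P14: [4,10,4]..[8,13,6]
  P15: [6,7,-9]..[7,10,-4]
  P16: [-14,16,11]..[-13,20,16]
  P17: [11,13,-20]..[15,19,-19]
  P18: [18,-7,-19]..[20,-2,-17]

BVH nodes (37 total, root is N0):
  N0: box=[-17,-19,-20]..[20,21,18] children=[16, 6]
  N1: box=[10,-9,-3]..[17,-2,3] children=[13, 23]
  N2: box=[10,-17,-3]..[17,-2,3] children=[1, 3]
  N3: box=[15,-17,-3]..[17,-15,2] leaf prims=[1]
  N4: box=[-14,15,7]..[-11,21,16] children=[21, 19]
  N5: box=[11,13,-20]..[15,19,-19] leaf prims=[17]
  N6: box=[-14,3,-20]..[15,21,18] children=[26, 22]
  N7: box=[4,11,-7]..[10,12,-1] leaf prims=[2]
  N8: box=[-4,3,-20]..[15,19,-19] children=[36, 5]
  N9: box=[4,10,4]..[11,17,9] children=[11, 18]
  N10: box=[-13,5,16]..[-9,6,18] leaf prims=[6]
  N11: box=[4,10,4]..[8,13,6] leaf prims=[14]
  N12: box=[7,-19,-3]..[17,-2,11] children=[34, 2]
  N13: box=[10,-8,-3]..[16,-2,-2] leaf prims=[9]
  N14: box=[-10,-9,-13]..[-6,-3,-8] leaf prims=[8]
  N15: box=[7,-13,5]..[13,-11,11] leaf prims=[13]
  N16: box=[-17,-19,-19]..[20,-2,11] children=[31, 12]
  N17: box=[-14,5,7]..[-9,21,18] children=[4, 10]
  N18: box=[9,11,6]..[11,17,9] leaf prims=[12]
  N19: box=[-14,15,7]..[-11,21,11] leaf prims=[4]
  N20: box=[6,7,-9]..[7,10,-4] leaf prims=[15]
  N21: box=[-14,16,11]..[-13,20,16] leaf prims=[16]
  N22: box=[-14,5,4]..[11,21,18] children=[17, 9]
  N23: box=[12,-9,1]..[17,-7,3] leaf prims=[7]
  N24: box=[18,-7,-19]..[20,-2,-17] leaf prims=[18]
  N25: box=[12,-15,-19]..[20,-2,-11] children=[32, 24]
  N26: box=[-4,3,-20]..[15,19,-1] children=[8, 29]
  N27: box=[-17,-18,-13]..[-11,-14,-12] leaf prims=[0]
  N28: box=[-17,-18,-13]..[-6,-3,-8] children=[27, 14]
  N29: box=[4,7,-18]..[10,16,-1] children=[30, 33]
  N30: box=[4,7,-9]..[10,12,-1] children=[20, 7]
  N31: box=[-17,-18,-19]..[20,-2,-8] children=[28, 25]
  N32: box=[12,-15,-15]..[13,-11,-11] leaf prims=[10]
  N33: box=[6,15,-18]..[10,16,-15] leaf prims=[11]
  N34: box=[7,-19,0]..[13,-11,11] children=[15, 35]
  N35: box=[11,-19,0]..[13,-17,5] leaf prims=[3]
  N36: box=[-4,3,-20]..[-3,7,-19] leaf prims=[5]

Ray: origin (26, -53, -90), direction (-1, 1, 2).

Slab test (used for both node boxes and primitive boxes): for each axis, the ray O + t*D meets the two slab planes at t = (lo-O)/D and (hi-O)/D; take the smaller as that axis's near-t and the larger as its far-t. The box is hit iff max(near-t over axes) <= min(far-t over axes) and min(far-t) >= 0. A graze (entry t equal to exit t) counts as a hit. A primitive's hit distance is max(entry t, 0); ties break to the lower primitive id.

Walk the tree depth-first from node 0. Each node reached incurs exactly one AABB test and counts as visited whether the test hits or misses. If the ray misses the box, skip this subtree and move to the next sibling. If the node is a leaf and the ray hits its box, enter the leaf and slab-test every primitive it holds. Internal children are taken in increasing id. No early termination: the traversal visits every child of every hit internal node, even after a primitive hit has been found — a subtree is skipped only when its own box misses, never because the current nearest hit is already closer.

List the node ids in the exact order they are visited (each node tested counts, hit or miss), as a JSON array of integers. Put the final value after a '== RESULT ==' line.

Trace the traversal:
N0 x:[6,43] y:[34,74] z:[35,54] -> hit [35,43], descend [6, 16]
  N6 x:[11,40] y:[56,74] z:[35,54] -> miss, prune
  N16 x:[6,43] y:[34,51] z:[71/2,101/2] -> hit [71/2,43], descend [12, 31]
    N12 x:[9,19] y:[34,51] z:[87/2,101/2] -> miss, prune
    N31 x:[6,43] y:[35,51] z:[71/2,41] -> hit [71/2,41], descend [25, 28]
      N25 x:[6,14] y:[38,51] z:[71/2,79/2] -> miss, prune
      N28 x:[32,43] y:[35,50] z:[77/2,41] -> hit [77/2,41], descend [14, 27]
        N14 x:[32,36] y:[44,50] z:[77/2,41] -> miss, prune
        N27 x:[37,43] y:[35,39] z:[77/2,39] -> hit [77/2,39] leaf, test {P0@t=77/2}

order=[0, 6, 16, 12, 31, 25, 28, 14, 27]  |boxes|=9  |leaves|=1  hit=P0

== RESULT ==
[0, 6, 16, 12, 31, 25, 28, 14, 27]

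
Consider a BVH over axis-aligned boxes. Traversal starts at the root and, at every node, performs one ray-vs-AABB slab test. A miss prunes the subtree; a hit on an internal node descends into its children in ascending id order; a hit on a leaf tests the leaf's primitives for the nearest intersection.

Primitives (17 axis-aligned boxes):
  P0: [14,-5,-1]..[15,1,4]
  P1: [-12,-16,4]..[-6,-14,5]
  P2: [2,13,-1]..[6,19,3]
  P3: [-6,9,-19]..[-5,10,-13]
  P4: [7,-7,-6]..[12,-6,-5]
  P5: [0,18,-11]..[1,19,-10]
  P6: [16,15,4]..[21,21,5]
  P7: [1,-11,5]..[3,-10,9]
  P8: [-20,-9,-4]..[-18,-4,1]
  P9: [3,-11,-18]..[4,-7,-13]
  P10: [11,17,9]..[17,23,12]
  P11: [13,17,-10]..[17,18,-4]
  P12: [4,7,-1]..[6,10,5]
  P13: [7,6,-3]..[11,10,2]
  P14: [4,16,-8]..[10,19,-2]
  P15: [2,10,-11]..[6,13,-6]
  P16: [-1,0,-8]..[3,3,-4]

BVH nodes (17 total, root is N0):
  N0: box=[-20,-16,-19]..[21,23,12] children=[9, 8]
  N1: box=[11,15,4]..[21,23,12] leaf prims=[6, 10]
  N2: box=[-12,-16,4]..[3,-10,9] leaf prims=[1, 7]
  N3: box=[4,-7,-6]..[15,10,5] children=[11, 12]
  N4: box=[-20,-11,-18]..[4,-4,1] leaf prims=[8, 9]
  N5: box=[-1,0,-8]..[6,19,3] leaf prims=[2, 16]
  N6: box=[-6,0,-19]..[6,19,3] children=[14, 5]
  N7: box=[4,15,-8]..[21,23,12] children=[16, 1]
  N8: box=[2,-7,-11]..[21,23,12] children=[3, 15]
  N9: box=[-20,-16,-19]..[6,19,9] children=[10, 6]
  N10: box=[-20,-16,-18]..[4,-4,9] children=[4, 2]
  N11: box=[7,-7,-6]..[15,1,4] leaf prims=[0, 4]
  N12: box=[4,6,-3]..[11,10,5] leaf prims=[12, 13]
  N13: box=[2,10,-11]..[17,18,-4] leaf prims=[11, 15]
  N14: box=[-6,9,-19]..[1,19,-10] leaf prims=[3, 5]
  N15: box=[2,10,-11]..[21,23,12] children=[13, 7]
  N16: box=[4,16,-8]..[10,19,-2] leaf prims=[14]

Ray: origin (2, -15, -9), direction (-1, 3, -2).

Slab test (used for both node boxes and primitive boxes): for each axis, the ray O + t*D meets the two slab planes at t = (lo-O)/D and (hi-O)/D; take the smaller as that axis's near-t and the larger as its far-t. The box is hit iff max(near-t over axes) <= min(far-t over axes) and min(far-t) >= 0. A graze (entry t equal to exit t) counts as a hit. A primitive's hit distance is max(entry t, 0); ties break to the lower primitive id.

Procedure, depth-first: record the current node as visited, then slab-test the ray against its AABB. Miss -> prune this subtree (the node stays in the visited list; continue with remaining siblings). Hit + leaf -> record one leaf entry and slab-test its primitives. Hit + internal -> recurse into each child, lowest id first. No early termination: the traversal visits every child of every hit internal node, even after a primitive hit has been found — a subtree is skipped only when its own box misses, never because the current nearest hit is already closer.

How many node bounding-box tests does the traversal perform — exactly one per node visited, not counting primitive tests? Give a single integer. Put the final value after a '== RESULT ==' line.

Traverse from the root:
N0 x:[-19,22] y:[-1/3,38/3] z:[-21/2,5] -> hit [-1/3,5], descend [8, 9]
  N8 x:[-19,0] y:[8/3,38/3] z:[-21/2,1] -> miss, prune
  N9 x:[-4,22] y:[-1/3,34/3] z:[-9,5] -> hit [-1/3,5], descend [6, 10]
    N6 x:[-4,8] y:[5,34/3] z:[-6,5] -> hit [5,5], descend [5, 14]
      N5 x:[-4,3] y:[5,34/3] z:[-6,-1/2] -> miss, prune
      N14 x:[1,8] y:[8,34/3] z:[1/2,5] -> miss, prune
    N10 x:[-2,22] y:[-1/3,11/3] z:[-9,9/2] -> hit [-1/3,11/3], descend [2, 4]
      N2 x:[-1,14] y:[-1/3,5/3] z:[-9,-13/2] -> miss, prune
      N4 x:[-2,22] y:[4/3,11/3] z:[-5,9/2] -> hit [4/3,11/3] leaf, test {P8(miss), P9(miss)}

9 AABB tests over nodes [0, 8, 9, 6, 5, 14, 10, 2, 4]; 1 leaf entered; closest miss.

== RESULT ==
9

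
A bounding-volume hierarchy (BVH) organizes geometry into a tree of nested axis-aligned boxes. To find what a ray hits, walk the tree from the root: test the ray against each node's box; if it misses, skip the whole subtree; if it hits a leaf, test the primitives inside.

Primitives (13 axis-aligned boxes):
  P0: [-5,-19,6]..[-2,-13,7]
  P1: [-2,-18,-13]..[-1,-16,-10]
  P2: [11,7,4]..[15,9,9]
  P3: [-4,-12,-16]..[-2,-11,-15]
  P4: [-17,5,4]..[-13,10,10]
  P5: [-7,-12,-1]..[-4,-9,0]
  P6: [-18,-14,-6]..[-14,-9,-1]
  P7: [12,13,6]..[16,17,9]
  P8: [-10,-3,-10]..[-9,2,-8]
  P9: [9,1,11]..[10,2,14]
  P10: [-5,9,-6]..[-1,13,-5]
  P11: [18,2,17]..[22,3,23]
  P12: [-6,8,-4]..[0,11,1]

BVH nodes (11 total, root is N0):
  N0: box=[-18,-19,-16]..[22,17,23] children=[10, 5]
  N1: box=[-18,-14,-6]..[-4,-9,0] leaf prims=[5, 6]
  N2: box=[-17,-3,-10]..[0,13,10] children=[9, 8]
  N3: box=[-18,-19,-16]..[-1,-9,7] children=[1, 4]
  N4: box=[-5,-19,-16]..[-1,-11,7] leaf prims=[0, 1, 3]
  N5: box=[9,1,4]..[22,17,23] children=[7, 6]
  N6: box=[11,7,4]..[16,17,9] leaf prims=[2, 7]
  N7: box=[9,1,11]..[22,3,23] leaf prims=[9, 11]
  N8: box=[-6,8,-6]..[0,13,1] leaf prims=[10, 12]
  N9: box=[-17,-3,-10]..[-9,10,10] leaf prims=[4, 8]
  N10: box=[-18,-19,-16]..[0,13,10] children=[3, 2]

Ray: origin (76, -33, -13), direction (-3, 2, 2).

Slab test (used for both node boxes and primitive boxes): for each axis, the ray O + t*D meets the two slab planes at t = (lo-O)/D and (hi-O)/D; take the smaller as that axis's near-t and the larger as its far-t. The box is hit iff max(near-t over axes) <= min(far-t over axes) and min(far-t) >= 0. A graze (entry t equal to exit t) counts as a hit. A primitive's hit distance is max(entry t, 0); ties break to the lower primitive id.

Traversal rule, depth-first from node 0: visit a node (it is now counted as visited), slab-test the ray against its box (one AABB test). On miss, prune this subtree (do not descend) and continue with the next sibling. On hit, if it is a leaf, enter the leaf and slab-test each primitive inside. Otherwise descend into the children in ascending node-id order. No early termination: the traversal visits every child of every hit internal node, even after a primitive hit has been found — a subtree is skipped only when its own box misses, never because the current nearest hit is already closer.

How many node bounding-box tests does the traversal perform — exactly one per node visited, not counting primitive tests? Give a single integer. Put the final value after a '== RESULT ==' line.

Traverse from the root:
N0 x:[18,94/3] y:[7,25] z:[-3/2,18] -> hit [18,18], descend [5, 10]
  N5 x:[18,67/3] y:[17,25] z:[17/2,18] -> hit [18,18], descend [6, 7]
    N6 x:[20,65/3] y:[20,25] z:[17/2,11] -> miss, prune
    N7 x:[18,67/3] y:[17,18] z:[12,18] -> hit [18,18] leaf, test {P9(miss), P11@t=18}
  N10 x:[76/3,94/3] y:[7,23] z:[-3/2,23/2] -> miss, prune

5 AABB tests over nodes [0, 5, 6, 7, 10]; 1 leaf entered; closest P11.

== RESULT ==
5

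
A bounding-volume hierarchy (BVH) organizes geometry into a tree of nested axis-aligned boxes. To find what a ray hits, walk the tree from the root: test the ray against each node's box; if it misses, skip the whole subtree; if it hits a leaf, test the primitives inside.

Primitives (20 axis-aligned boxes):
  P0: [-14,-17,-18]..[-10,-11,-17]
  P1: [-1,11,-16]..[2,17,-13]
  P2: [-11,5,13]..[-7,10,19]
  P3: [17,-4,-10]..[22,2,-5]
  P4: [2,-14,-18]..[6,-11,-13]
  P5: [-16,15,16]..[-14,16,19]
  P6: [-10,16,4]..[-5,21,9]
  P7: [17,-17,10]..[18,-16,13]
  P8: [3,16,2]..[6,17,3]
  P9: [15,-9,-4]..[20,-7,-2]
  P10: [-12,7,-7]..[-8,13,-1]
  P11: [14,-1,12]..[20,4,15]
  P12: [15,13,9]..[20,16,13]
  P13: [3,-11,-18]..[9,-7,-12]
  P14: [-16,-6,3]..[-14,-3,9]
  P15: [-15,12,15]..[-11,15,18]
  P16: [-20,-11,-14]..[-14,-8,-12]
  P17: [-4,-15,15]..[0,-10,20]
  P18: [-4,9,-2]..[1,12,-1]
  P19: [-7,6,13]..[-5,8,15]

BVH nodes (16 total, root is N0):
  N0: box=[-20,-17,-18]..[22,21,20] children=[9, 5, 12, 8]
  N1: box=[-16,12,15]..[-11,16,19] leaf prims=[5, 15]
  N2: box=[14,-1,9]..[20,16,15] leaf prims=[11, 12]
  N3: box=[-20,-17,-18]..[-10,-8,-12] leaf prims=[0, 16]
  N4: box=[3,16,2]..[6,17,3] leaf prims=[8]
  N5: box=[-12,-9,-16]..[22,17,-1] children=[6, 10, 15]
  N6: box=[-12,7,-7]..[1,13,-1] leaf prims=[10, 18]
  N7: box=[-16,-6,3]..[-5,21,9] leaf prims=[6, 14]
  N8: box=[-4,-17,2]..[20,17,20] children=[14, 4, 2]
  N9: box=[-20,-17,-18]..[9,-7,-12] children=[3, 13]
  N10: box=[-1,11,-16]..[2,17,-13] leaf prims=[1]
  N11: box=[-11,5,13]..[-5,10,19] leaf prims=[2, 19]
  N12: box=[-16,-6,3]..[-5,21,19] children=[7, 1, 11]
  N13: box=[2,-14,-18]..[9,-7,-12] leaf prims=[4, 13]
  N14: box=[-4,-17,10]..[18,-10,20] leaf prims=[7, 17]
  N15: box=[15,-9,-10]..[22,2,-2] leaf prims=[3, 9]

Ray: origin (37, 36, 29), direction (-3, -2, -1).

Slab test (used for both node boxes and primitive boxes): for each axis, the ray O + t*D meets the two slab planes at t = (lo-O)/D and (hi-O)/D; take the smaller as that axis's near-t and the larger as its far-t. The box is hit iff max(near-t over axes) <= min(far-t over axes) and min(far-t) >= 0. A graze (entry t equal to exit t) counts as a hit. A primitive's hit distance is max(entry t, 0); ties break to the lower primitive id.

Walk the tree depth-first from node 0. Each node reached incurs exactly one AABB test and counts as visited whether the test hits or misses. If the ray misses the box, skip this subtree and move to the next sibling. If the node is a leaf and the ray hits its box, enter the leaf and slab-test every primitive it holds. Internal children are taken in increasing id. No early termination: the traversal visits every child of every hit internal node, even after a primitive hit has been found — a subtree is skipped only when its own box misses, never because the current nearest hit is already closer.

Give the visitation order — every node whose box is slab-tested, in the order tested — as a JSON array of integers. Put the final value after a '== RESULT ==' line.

Trace the traversal:
N0 x:[5,19] y:[15/2,53/2] z:[9,47] -> hit [9,19], descend [5, 8, 9, 12]
  N5 x:[5,49/3] y:[19/2,45/2] z:[30,45] -> miss, prune
  N8 x:[17/3,41/3] y:[19/2,53/2] z:[9,27] -> hit [19/2,41/3], descend [2, 4, 14]
    N2 x:[17/3,23/3] y:[10,37/2] z:[14,20] -> miss, prune
    N4 x:[31/3,34/3] y:[19/2,10] z:[26,27] -> miss, prune
    N14 x:[19/3,41/3] y:[23,53/2] z:[9,19] -> miss, prune
  N9 x:[28/3,19] y:[43/2,53/2] z:[41,47] -> miss, prune
  N12 x:[14,53/3] y:[15/2,21] z:[10,26] -> hit [14,53/3], descend [1, 7, 11]
    N1 x:[16,53/3] y:[10,12] z:[10,14] -> miss, prune
    N7 x:[14,53/3] y:[15/2,21] z:[20,26] -> miss, prune
    N11 x:[14,16] y:[13,31/2] z:[10,16] -> hit [14,31/2] leaf, test {P2@t=44/3, P19@t=14}

11 AABB tests over nodes [0, 5, 8, 2, 4, 14, 9, 12, 1, 7, 11]; 1 leaf entered; closest P19.

== RESULT ==
[0, 5, 8, 2, 4, 14, 9, 12, 1, 7, 11]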